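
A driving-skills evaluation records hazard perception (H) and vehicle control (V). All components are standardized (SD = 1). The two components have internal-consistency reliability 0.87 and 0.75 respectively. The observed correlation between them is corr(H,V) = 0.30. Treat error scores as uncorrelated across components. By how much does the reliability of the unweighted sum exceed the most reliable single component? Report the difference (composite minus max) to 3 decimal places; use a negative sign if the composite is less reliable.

-0.016

Var(sum) = 2 + 0.6 = 2.6; true-score variance = 1.62 + 0.6 = 2.22; composite reliability = 0.8538.
Max component reliability = 0.8700.
Difference = 0.8538 − 0.8700 = -0.016.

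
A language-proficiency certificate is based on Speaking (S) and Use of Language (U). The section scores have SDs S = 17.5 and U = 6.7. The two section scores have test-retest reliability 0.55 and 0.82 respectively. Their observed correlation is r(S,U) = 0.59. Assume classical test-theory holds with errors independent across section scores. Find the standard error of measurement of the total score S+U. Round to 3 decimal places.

12.079

Var(total) = 351.14 + 138.355 = 489.495.
True-score variance = 205.247 + 138.355 = 343.602, so reliability = 0.7020.
Error variance = 489.495 − 343.602 = 145.893; SEM = √145.893 = 12.079.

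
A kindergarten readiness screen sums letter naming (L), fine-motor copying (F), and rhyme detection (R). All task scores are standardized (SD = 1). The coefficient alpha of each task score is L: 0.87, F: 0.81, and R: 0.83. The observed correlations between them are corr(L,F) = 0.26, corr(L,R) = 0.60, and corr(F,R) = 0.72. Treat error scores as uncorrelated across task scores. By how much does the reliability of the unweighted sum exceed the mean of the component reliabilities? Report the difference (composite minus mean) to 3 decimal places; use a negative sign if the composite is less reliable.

0.084

Var(sum) = 3 + 3.16 = 6.16; true-score variance = 2.51 + 3.16 = 5.67; composite reliability = 0.9205.
Mean component reliability = 0.8367.
Difference = 0.9205 − 0.8367 = 0.084.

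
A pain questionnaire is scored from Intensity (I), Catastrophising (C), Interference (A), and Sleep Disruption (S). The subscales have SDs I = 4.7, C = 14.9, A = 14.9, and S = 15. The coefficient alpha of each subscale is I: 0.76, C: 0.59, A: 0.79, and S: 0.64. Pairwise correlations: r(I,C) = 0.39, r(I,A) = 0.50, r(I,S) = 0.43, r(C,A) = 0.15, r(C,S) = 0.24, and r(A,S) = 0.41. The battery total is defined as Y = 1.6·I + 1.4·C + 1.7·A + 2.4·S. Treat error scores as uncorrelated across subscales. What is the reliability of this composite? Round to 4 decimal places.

0.8130

Var(Y) = 1.6²·4.7² + 1.4²·14.9² + 1.7²·14.9² + 2.4²·15² + 2·[2.24·4.7·14.9·0.39 + 2.72·4.7·14.9·0.50 + 3.84·4.7·15·0.43 + 2.38·14.9·14.9·0.15 + 3.36·14.9·15·0.24 + 4.08·14.9·15·0.41] = 2429.3 + 1812.37 = 4241.67.
With uncorrelated errors the cross-covariances are all true-score covariance, so they carry over unchanged; only the diagonal terms shrink to ρᵢσᵢ².
True-score variance = [1.6²·4.7²·0.76 + 1.4²·14.9²·0.59 + 1.7²·14.9²·0.79 + 2.4²·15²·0.64] + 1812.37 = 1636.02 + 1812.37 = 3448.4.
Reliability = 3448.4 / 4241.67 = 0.8130.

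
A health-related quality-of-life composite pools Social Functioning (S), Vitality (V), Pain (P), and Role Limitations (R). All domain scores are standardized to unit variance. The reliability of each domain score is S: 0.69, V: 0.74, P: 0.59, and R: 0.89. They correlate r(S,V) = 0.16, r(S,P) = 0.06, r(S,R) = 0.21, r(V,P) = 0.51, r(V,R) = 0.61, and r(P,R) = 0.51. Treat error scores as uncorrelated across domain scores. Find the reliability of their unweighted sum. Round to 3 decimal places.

Var(S+V+P+R) = 4 + 2·[0.16 + 0.06 + 0.21 + 0.51 + 0.61 + 0.51] = 4 + 4.12 = 8.12.
Under uncorrelated errors the observed covariances equal the true-score covariances, so only the own-variance terms attenuate.
True-score variance = [0.69 + 0.74 + 0.59 + 0.89] + 4.12 = 2.91 + 4.12 = 7.03.
Reliability = 7.03 / 8.12 = 0.866.

0.866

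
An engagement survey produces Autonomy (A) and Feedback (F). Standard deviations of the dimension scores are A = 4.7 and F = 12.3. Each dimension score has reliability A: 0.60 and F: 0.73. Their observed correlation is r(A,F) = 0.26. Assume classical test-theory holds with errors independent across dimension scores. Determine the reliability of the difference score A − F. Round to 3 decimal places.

0.653

Var(A−F) = 4.7² + 12.3² − 2·4.7·12.3·0.26 = 173.38 − 30.0612 = 143.319.
Because errors are independent across components, Cov(Tᵢ,Tⱼ) = Cov(Xᵢ,Xⱼ); the off-diagonal part of the true-score variance is the same as above.
True-score variance = [4.7²·0.60 + 12.3²·0.73] − 30.0612 = 123.696 − 30.0612 = 93.6345.
Reliability = 93.6345 / 143.319 = 0.653.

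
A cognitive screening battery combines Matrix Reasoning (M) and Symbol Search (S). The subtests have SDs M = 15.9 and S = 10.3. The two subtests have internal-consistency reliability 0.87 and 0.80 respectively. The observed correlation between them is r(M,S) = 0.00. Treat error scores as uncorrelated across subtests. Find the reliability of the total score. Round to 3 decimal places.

Var(M+S) = 15.9² + 10.3² + 2·[15.9·10.3·0.00] = 358.9 + 0 = 358.9.
Because errors are independent across components, Cov(Tᵢ,Tⱼ) = Cov(Xᵢ,Xⱼ); the off-diagonal part of the true-score variance is the same as above.
True-score variance = [15.9²·0.87 + 10.3²·0.80] + 0 = 304.817 + 0 = 304.817.
Reliability = 304.817 / 358.9 = 0.849.

0.849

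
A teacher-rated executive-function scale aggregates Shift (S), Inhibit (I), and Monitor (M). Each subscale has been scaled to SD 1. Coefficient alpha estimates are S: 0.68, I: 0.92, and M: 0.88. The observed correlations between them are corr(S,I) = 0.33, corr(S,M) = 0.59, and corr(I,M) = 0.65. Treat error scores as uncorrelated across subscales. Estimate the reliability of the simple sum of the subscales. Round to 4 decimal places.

0.9153

Var(S+I+M) = 3 + 2·[0.33 + 0.59 + 0.65] = 3 + 3.14 = 6.14.
Under uncorrelated errors the observed covariances equal the true-score covariances, so only the own-variance terms attenuate.
True-score variance = [0.68 + 0.92 + 0.88] + 3.14 = 2.48 + 3.14 = 5.62.
Reliability = 5.62 / 6.14 = 0.9153.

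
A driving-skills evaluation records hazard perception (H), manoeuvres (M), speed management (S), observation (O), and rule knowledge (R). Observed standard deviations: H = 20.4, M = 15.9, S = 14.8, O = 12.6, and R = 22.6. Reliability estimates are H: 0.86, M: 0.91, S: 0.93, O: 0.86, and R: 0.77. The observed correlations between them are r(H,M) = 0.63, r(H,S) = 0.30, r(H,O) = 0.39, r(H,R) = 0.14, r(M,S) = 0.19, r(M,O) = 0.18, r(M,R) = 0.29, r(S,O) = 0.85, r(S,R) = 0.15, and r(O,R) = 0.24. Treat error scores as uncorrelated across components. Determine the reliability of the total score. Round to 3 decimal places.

0.931

Var(H+M+S+O+R) = 20.4² + 15.9² + 14.8² + 12.6² + 22.6² + 2·[20.4·15.9·0.63 + 20.4·14.8·0.30 + 20.4·12.6·0.39 + 20.4·22.6·0.14 + 15.9·14.8·0.19 + 15.9·12.6·0.18 + 15.9·22.6·0.29 + 14.8·12.6·0.85 + 14.8·22.6·0.15 + 12.6·22.6·0.24] = 1557.53 + 1843.43 = 3400.96.
With uncorrelated errors the cross-covariances are all true-score covariance, so they carry over unchanged; only the diagonal terms shrink to ρᵢσᵢ².
True-score variance = [20.4²·0.86 + 15.9²·0.91 + 14.8²·0.93 + 12.6²·0.86 + 22.6²·0.77] + 1843.43 = 1321.48 + 1843.43 = 3164.91.
Reliability = 3164.91 / 3400.96 = 0.931.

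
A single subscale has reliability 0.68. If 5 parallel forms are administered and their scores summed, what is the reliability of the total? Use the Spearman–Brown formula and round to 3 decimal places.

0.914

ρ_k = kρ / (1 + (k−1)ρ) = 5·0.68 / (1 + 4·0.68) = 3.400 / 3.720 = 0.914.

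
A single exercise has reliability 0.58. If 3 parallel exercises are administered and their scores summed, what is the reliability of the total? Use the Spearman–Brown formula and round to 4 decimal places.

0.8056

ρ_k = kρ / (1 + (k−1)ρ) = 3·0.58 / (1 + 2·0.58) = 1.740 / 2.160 = 0.8056.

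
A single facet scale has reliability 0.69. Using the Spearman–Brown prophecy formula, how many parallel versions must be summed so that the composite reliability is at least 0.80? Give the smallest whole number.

2

k ≥ ρ*(1−ρ₁)/(ρ₁(1−ρ*)) = 0.80·0.31 / (0.69·0.20) = 1.797.
Smallest integer k = 2.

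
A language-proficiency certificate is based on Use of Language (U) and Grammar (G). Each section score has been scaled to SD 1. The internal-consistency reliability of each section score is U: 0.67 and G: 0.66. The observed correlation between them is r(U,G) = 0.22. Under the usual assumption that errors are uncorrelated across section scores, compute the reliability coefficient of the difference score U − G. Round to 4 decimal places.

0.5705

Var(U−G) = 1 + 1 − 2·0.22 = 2 − 0.44 = 1.56.
With uncorrelated errors the cross-covariances are all true-score covariance, so they carry over unchanged; only the diagonal terms shrink to ρᵢσᵢ².
True-score variance = [0.67 + 0.66] − 0.44 = 1.33 − 0.44 = 0.89.
Reliability = 0.89 / 1.56 = 0.5705.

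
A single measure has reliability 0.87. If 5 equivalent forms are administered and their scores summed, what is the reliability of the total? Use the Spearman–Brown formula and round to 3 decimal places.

ρ_k = kρ / (1 + (k−1)ρ) = 5·0.87 / (1 + 4·0.87) = 4.350 / 4.480 = 0.971.

0.971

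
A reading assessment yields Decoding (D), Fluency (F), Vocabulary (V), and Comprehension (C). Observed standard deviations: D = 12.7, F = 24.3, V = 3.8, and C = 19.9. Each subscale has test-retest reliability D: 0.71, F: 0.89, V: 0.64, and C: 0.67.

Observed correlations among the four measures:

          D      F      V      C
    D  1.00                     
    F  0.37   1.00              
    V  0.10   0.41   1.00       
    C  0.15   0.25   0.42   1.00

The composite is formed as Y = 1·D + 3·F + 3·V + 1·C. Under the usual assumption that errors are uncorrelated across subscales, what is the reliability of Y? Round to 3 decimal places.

Var(Y) = 12.7² + 3²·24.3² + 3²·3.8² + 19.9² + 2·[3·12.7·24.3·0.37 + 3·12.7·3.8·0.10 + 12.7·19.9·0.15 + 9·24.3·3.8·0.41 + 3·24.3·19.9·0.25 + 3·3.8·19.9·0.42] = 6001.67 + 2387.28 = 8388.95.
Because errors are independent across components, Cov(Tᵢ,Tⱼ) = Cov(Xᵢ,Xⱼ); the off-diagonal part of the true-score variance is the same as above.
True-score variance = [12.7²·0.71 + 3²·24.3²·0.89 + 3²·3.8²·0.64 + 19.9²·0.67] + 2387.28 = 5192.84 + 2387.28 = 7580.12.
Reliability = 7580.12 / 8388.95 = 0.904.

0.904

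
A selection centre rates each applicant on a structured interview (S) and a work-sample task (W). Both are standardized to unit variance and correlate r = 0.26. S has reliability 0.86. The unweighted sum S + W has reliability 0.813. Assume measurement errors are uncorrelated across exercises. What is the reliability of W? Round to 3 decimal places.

Var(S+W) = 2 + 2·0.26 = 2.520.
True-score variance = ρ_S + ρ_W + 2·0.26, so 0.813 = (0.86 + ρ_W + 0.52) / 2.520.
ρ_W = 0.813·2.520 − 0.86 − 0.52 = 0.669.

0.669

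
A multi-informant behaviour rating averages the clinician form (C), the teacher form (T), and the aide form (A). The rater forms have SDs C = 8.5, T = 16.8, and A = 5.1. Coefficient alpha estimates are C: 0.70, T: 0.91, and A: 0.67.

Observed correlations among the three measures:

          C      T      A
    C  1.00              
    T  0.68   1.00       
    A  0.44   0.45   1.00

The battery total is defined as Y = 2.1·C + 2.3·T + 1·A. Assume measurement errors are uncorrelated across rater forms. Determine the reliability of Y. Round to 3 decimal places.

Var(Y) = 2.1²·8.5² + 2.3²·16.8² + 5.1² + 2·[4.83·8.5·16.8·0.68 + 2.1·8.5·5.1·0.44 + 2.3·16.8·5.1·0.45] = 1837.68 + 1195.49 = 3033.18.
Under uncorrelated errors the observed covariances equal the true-score covariances, so only the own-variance terms attenuate.
True-score variance = [2.1²·8.5²·0.70 + 2.3²·16.8²·0.91 + 5.1²·0.67] + 1195.49 = 1599.14 + 1195.49 = 2794.63.
Reliability = 2794.63 / 3033.18 = 0.921.

0.921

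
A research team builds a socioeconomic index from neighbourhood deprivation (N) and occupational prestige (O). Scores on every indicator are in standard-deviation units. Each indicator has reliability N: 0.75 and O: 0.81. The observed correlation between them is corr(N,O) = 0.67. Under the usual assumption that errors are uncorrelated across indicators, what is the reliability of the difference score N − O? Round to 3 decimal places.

0.333

Var(N−O) = 1 + 1 − 2·0.67 = 2 − 1.34 = 0.66.
Under uncorrelated errors the observed covariances equal the true-score covariances, so only the own-variance terms attenuate.
True-score variance = [0.75 + 0.81] − 1.34 = 1.56 − 1.34 = 0.22.
Reliability = 0.22 / 0.66 = 0.333.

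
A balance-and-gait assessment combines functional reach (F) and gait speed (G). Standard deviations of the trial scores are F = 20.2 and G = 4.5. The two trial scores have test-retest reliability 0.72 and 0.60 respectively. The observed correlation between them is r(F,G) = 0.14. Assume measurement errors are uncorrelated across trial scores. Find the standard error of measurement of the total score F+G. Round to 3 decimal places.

11.061

Var(total) = 428.29 + 25.452 = 453.742.
True-score variance = 305.939 + 25.452 = 331.391, so reliability = 0.7304.
Error variance = 453.742 − 331.391 = 122.351; SEM = √122.351 = 11.061.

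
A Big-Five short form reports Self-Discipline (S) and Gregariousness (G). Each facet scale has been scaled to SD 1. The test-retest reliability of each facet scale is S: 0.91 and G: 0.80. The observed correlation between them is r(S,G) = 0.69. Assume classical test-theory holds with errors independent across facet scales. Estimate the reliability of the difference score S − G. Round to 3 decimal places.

Var(S−G) = 1 + 1 − 2·0.69 = 2 − 1.38 = 0.62.
Under uncorrelated errors the observed covariances equal the true-score covariances, so only the own-variance terms attenuate.
True-score variance = [0.91 + 0.80] − 1.38 = 1.71 − 1.38 = 0.33.
Reliability = 0.33 / 0.62 = 0.532.

0.532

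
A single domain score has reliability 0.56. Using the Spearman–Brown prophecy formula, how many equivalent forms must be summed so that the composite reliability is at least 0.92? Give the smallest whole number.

10

k ≥ ρ*(1−ρ₁)/(ρ₁(1−ρ*)) = 0.92·0.44 / (0.56·0.08) = 9.036.
Smallest integer k = 10.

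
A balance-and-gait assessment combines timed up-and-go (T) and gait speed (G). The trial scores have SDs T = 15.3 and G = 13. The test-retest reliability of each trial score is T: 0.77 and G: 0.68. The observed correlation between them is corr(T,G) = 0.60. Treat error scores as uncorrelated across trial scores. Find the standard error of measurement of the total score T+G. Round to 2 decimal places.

Var(total) = 403.09 + 238.68 = 641.77.
True-score variance = 295.169 + 238.68 = 533.849, so reliability = 0.8318.
Error variance = 641.77 − 533.849 = 107.921; SEM = √107.921 = 10.39.

10.39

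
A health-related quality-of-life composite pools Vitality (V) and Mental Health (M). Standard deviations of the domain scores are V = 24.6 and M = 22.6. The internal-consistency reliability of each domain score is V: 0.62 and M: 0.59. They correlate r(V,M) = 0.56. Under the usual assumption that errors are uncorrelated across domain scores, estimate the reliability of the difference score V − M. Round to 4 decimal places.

Var(V−M) = 24.6² + 22.6² − 2·24.6·22.6·0.56 = 1115.92 − 622.675 = 493.245.
Under uncorrelated errors the observed covariances equal the true-score covariances, so only the own-variance terms attenuate.
True-score variance = [24.6²·0.62 + 22.6²·0.59] − 622.675 = 676.548 − 622.675 = 53.8724.
Reliability = 53.8724 / 493.245 = 0.1092.

0.1092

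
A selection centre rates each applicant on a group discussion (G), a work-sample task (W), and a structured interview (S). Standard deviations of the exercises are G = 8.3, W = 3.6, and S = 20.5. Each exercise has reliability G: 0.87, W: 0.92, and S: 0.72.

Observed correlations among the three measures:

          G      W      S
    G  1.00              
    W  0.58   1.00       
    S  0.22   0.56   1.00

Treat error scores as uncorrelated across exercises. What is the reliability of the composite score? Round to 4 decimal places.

Var(G+W+S) = 8.3² + 3.6² + 20.5² + 2·[8.3·3.6·0.58 + 8.3·20.5·0.22 + 3.6·20.5·0.56] = 502.1 + 192.183 = 694.283.
With uncorrelated errors the cross-covariances are all true-score covariance, so they carry over unchanged; only the diagonal terms shrink to ρᵢσᵢ².
True-score variance = [8.3²·0.87 + 3.6²·0.92 + 20.5²·0.72] + 192.183 = 374.438 + 192.183 = 566.62.
Reliability = 566.62 / 694.283 = 0.8161.

0.8161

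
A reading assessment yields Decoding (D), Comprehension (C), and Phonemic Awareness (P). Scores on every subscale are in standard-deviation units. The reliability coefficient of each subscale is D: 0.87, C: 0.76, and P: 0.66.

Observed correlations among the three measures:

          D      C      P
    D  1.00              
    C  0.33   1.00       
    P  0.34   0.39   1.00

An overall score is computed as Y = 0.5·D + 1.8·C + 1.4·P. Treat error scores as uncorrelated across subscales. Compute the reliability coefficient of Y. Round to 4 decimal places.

0.8260

Var(Y) = 0.5² + 1.8² + 1.4² + 2·[0.9·0.33 + 0.7·0.34 + 2.52·0.39] = 5.45 + 3.0356 = 8.4856.
Because errors are independent across components, Cov(Tᵢ,Tⱼ) = Cov(Xᵢ,Xⱼ); the off-diagonal part of the true-score variance is the same as above.
True-score variance = [0.5²·0.87 + 1.8²·0.76 + 1.4²·0.66] + 3.0356 = 3.9735 + 3.0356 = 7.0091.
Reliability = 7.0091 / 8.4856 = 0.8260.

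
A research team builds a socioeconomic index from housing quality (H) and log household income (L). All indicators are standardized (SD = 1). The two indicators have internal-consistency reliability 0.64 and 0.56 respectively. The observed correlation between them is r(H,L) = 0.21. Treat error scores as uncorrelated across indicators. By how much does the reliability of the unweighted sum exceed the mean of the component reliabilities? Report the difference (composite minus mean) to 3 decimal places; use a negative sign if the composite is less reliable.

Var(sum) = 2 + 0.42 = 2.42; true-score variance = 1.2 + 0.42 = 1.62; composite reliability = 0.6694.
Mean component reliability = 0.6000.
Difference = 0.6694 − 0.6000 = 0.069.

0.069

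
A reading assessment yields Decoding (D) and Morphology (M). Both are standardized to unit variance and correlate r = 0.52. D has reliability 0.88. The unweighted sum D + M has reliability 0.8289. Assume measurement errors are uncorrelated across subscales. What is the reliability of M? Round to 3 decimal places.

Var(D+M) = 2 + 2·0.52 = 3.040.
True-score variance = ρ_D + ρ_M + 2·0.52, so 0.8289 = (0.88 + ρ_M + 1.04) / 3.040.
ρ_M = 0.8289·3.040 − 0.88 − 1.04 = 0.600.

0.600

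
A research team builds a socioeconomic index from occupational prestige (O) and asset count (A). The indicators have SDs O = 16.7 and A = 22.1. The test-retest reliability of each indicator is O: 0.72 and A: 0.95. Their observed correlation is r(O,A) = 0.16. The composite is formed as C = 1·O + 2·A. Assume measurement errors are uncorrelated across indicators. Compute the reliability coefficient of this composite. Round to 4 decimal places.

0.9288

Var(C) = 16.7² + 2²·22.1² + 2·[2·16.7·22.1·0.16] = 2232.53 + 236.205 = 2468.73.
With uncorrelated errors the cross-covariances are all true-score covariance, so they carry over unchanged; only the diagonal terms shrink to ρᵢσᵢ².
True-score variance = [16.7²·0.72 + 2²·22.1²·0.95] + 236.205 = 2056.76 + 236.205 = 2292.96.
Reliability = 2292.96 / 2468.73 = 0.9288.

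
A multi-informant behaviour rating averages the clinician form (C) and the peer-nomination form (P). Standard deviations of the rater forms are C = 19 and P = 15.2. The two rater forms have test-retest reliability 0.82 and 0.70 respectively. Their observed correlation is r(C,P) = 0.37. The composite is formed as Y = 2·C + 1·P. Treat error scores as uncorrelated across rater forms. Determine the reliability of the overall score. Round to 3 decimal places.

0.843

Var(Y) = 2²·19² + 15.2² + 2·[2·19·15.2·0.37] = 1675.04 + 427.424 = 2102.46.
With uncorrelated errors the cross-covariances are all true-score covariance, so they carry over unchanged; only the diagonal terms shrink to ρᵢσᵢ².
True-score variance = [2²·19²·0.82 + 15.2²·0.70] + 427.424 = 1345.81 + 427.424 = 1773.23.
Reliability = 1773.23 / 2102.46 = 0.843.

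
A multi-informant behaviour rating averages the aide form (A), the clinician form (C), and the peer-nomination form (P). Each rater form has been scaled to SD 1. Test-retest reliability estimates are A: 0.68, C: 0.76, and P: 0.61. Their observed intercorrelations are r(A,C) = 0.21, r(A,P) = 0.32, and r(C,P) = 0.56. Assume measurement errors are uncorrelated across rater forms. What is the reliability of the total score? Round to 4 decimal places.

Var(A+C+P) = 3 + 2·[0.21 + 0.32 + 0.56] = 3 + 2.18 = 5.18.
Under uncorrelated errors the observed covariances equal the true-score covariances, so only the own-variance terms attenuate.
True-score variance = [0.68 + 0.76 + 0.61] + 2.18 = 2.05 + 2.18 = 4.23.
Reliability = 4.23 / 5.18 = 0.8166.

0.8166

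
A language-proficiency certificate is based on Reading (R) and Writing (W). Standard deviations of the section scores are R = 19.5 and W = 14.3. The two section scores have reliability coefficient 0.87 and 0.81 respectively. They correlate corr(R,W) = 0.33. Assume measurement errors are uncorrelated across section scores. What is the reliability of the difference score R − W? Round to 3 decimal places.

Var(R−W) = 19.5² + 14.3² − 2·19.5·14.3·0.33 = 584.74 − 184.041 = 400.699.
With uncorrelated errors the cross-covariances are all true-score covariance, so they carry over unchanged; only the diagonal terms shrink to ρᵢσᵢ².
True-score variance = [19.5²·0.87 + 14.3²·0.81] − 184.041 = 496.454 − 184.041 = 312.413.
Reliability = 312.413 / 400.699 = 0.780.

0.780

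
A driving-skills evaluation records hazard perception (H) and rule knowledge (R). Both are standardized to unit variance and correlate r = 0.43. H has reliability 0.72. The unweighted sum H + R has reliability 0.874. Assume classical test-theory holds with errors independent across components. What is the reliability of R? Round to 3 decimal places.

0.920

Var(H+R) = 2 + 2·0.43 = 2.860.
True-score variance = ρ_H + ρ_R + 2·0.43, so 0.874 = (0.72 + ρ_R + 0.86) / 2.860.
ρ_R = 0.874·2.860 − 0.72 − 0.86 = 0.920.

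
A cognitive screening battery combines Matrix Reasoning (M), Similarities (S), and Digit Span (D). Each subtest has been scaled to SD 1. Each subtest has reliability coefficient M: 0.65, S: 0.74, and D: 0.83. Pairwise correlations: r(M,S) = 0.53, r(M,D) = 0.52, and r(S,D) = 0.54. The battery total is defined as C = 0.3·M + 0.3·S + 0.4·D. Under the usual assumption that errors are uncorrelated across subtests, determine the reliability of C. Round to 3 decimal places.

0.881

Var(C) = 0.3² + 0.3² + 0.4² + 2·[0.09·0.53 + 0.12·0.52 + 0.12·0.54] = 0.34 + 0.3498 = 0.6898.
Because errors are independent across components, Cov(Tᵢ,Tⱼ) = Cov(Xᵢ,Xⱼ); the off-diagonal part of the true-score variance is the same as above.
True-score variance = [0.3²·0.65 + 0.3²·0.74 + 0.4²·0.83] + 0.3498 = 0.2579 + 0.3498 = 0.6077.
Reliability = 0.6077 / 0.6898 = 0.881.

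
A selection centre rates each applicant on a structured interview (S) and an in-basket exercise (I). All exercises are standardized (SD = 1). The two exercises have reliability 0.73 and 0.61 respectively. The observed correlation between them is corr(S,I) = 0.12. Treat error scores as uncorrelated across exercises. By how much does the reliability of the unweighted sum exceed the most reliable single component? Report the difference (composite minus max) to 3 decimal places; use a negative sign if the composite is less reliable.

-0.025

Var(sum) = 2 + 0.24 = 2.24; true-score variance = 1.34 + 0.24 = 1.58; composite reliability = 0.7054.
Max component reliability = 0.7300.
Difference = 0.7054 − 0.7300 = -0.025.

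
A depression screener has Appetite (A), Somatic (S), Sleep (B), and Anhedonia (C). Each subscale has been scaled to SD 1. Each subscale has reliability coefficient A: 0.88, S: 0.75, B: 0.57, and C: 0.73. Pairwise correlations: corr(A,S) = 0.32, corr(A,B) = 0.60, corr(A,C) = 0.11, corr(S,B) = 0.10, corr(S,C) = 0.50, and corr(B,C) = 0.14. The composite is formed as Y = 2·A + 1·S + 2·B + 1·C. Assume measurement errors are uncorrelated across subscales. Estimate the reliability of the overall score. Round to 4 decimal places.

Var(Y) = 2² + 1 + 2² + 1 + 2·[2·0.32 + 4·0.60 + 2·0.11 + 2·0.10 + 0.50 + 2·0.14] = 10 + 8.48 = 18.48.
With uncorrelated errors the cross-covariances are all true-score covariance, so they carry over unchanged; only the diagonal terms shrink to ρᵢσᵢ².
True-score variance = [2²·0.88 + 0.75 + 2²·0.57 + 0.73] + 8.48 = 7.28 + 8.48 = 15.76.
Reliability = 15.76 / 18.48 = 0.8528.

0.8528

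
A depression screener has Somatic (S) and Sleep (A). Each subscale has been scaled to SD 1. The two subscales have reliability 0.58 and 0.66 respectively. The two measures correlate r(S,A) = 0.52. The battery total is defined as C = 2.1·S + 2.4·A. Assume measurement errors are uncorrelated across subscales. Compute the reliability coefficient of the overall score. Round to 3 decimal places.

Var(C) = 2.1² + 2.4² + 2·[5.04·0.52] = 10.17 + 5.2416 = 15.4116.
Because errors are independent across components, Cov(Tᵢ,Tⱼ) = Cov(Xᵢ,Xⱼ); the off-diagonal part of the true-score variance is the same as above.
True-score variance = [2.1²·0.58 + 2.4²·0.66] + 5.2416 = 6.3594 + 5.2416 = 11.601.
Reliability = 11.601 / 15.4116 = 0.753.

0.753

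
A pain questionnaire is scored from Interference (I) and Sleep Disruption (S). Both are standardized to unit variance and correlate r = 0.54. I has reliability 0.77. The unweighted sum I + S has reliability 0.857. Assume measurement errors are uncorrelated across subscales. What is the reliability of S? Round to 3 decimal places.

Var(I+S) = 2 + 2·0.54 = 3.080.
True-score variance = ρ_I + ρ_S + 2·0.54, so 0.857 = (0.77 + ρ_S + 1.08) / 3.080.
ρ_S = 0.857·3.080 − 0.77 − 1.08 = 0.790.

0.790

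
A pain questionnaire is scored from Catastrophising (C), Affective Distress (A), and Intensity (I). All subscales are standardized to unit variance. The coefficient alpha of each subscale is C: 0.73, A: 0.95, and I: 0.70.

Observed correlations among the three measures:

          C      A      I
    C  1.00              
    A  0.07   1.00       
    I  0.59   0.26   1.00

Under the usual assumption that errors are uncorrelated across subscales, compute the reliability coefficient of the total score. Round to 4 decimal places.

0.8719

Var(C+A+I) = 3 + 2·[0.07 + 0.59 + 0.26] = 3 + 1.84 = 4.84.
Because errors are independent across components, Cov(Tᵢ,Tⱼ) = Cov(Xᵢ,Xⱼ); the off-diagonal part of the true-score variance is the same as above.
True-score variance = [0.73 + 0.95 + 0.70] + 1.84 = 2.38 + 1.84 = 4.22.
Reliability = 4.22 / 4.84 = 0.8719.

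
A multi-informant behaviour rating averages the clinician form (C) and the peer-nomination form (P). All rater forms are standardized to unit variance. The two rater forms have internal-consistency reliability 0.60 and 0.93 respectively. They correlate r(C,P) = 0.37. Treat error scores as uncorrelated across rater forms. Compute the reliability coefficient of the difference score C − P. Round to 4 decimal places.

Var(C−P) = 1 + 1 − 2·0.37 = 2 − 0.74 = 1.26.
With uncorrelated errors the cross-covariances are all true-score covariance, so they carry over unchanged; only the diagonal terms shrink to ρᵢσᵢ².
True-score variance = [0.60 + 0.93] − 0.74 = 1.53 − 0.74 = 0.79.
Reliability = 0.79 / 1.26 = 0.6270.

0.6270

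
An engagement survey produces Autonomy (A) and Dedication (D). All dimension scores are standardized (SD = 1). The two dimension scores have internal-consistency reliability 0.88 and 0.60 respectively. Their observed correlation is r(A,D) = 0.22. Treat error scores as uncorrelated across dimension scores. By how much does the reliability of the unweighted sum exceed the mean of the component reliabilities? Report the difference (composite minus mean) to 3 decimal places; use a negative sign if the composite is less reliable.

Var(sum) = 2 + 0.44 = 2.44; true-score variance = 1.48 + 0.44 = 1.92; composite reliability = 0.7869.
Mean component reliability = 0.7400.
Difference = 0.7869 − 0.7400 = 0.047.

0.047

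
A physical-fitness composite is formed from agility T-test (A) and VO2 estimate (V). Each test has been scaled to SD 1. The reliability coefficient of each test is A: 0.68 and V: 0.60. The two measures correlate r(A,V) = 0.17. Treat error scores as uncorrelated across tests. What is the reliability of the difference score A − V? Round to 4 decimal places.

0.5663

Var(A−V) = 1 + 1 − 2·0.17 = 2 − 0.34 = 1.66.
With uncorrelated errors the cross-covariances are all true-score covariance, so they carry over unchanged; only the diagonal terms shrink to ρᵢσᵢ².
True-score variance = [0.68 + 0.60] − 0.34 = 1.28 − 0.34 = 0.94.
Reliability = 0.94 / 1.66 = 0.5663.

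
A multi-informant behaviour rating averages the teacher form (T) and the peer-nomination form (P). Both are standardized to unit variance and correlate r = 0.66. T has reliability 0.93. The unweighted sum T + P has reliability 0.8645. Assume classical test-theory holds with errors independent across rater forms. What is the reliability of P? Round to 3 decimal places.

0.620

Var(T+P) = 2 + 2·0.66 = 3.320.
True-score variance = ρ_T + ρ_P + 2·0.66, so 0.8645 = (0.93 + ρ_P + 1.32) / 3.320.
ρ_P = 0.8645·3.320 − 0.93 − 1.32 = 0.620.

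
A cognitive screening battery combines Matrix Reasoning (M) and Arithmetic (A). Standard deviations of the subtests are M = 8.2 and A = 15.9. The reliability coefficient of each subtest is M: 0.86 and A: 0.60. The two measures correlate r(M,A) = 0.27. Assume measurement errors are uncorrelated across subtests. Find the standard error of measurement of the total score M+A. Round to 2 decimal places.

10.51

Var(total) = 320.05 + 70.4052 = 390.455.
True-score variance = 209.512 + 70.4052 = 279.918, so reliability = 0.7169.
Error variance = 390.455 − 279.918 = 110.538; SEM = √110.538 = 10.51.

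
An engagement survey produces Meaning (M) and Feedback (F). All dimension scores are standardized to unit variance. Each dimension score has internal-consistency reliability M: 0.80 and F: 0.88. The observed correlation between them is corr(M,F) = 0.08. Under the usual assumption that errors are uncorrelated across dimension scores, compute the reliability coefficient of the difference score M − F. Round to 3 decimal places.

0.826

Var(M−F) = 1 + 1 − 2·0.08 = 2 − 0.16 = 1.84.
With uncorrelated errors the cross-covariances are all true-score covariance, so they carry over unchanged; only the diagonal terms shrink to ρᵢσᵢ².
True-score variance = [0.80 + 0.88] − 0.16 = 1.68 − 0.16 = 1.52.
Reliability = 1.52 / 1.84 = 0.826.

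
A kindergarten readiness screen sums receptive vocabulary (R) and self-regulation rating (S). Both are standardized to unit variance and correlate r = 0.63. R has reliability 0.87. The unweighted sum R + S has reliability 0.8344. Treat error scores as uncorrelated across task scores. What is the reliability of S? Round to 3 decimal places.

0.590

Var(R+S) = 2 + 2·0.63 = 3.260.
True-score variance = ρ_R + ρ_S + 2·0.63, so 0.8344 = (0.87 + ρ_S + 1.26) / 3.260.
ρ_S = 0.8344·3.260 − 0.87 − 1.26 = 0.590.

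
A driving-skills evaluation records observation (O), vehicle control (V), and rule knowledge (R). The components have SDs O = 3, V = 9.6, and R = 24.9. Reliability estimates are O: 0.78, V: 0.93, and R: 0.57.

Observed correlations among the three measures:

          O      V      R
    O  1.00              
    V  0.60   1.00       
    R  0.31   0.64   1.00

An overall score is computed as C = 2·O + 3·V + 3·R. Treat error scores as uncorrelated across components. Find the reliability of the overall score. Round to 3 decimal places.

Var(C) = 2²·3² + 3²·9.6² + 3²·24.9² + 2·[6·3·9.6·0.60 + 6·3·24.9·0.31 + 9·9.6·24.9·0.64] = 6445.53 + 3238.98 = 9684.51.
Because errors are independent across components, Cov(Tᵢ,Tⱼ) = Cov(Xᵢ,Xⱼ); the off-diagonal part of the true-score variance is the same as above.
True-score variance = [2²·3²·0.78 + 3²·9.6²·0.93 + 3²·24.9²·0.57] + 3238.98 = 3980.11 + 3238.98 = 7219.1.
Reliability = 7219.1 / 9684.51 = 0.745.

0.745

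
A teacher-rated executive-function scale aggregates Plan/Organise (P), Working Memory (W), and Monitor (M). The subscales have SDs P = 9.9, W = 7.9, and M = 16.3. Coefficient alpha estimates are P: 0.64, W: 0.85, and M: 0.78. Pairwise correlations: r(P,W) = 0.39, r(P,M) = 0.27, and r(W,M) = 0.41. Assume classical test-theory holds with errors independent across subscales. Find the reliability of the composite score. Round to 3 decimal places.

0.848

Var(P+W+M) = 9.9² + 7.9² + 16.3² + 2·[9.9·7.9·0.39 + 9.9·16.3·0.27 + 7.9·16.3·0.41] = 426.11 + 253.735 = 679.845.
Because errors are independent across components, Cov(Tᵢ,Tⱼ) = Cov(Xᵢ,Xⱼ); the off-diagonal part of the true-score variance is the same as above.
True-score variance = [9.9²·0.64 + 7.9²·0.85 + 16.3²·0.78] + 253.735 = 323.013 + 253.735 = 576.748.
Reliability = 576.748 / 679.845 = 0.848.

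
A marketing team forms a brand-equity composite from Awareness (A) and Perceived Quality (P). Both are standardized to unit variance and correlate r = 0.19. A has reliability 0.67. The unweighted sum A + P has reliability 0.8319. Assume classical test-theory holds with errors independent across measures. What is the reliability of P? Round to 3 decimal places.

Var(A+P) = 2 + 2·0.19 = 2.380.
True-score variance = ρ_A + ρ_P + 2·0.19, so 0.8319 = (0.67 + ρ_P + 0.38) / 2.380.
ρ_P = 0.8319·2.380 − 0.67 − 0.38 = 0.930.

0.930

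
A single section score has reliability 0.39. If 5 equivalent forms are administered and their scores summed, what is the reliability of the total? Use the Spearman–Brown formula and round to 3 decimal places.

0.762

ρ_k = kρ / (1 + (k−1)ρ) = 5·0.39 / (1 + 4·0.39) = 1.950 / 2.560 = 0.762.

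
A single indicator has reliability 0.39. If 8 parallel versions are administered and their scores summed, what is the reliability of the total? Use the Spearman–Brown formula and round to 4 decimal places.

ρ_k = kρ / (1 + (k−1)ρ) = 8·0.39 / (1 + 7·0.39) = 3.120 / 3.730 = 0.8365.

0.8365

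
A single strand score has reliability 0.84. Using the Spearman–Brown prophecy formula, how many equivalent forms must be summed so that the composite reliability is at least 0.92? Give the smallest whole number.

3

k ≥ ρ*(1−ρ₁)/(ρ₁(1−ρ*)) = 0.92·0.16 / (0.84·0.08) = 2.190.
Smallest integer k = 3.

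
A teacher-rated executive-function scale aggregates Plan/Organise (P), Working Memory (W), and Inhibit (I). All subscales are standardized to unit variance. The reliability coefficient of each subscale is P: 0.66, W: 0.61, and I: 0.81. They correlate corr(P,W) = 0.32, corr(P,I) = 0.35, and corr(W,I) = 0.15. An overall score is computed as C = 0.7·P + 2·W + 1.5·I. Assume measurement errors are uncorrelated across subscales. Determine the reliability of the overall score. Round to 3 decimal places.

Var(C) = 0.7² + 2² + 1.5² + 2·[1.4·0.32 + 1.05·0.35 + 3·0.15] = 6.74 + 2.531 = 9.271.
With uncorrelated errors the cross-covariances are all true-score covariance, so they carry over unchanged; only the diagonal terms shrink to ρᵢσᵢ².
True-score variance = [0.7²·0.66 + 2²·0.61 + 1.5²·0.81] + 2.531 = 4.5859 + 2.531 = 7.1169.
Reliability = 7.1169 / 9.271 = 0.768.

0.768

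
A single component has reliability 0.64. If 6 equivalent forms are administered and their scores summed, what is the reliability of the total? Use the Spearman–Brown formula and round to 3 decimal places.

ρ_k = kρ / (1 + (k−1)ρ) = 6·0.64 / (1 + 5·0.64) = 3.840 / 4.200 = 0.914.

0.914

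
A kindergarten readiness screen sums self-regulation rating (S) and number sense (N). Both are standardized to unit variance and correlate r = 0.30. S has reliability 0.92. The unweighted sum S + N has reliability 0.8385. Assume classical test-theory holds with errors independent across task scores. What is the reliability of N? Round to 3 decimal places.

Var(S+N) = 2 + 2·0.30 = 2.600.
True-score variance = ρ_S + ρ_N + 2·0.30, so 0.8385 = (0.92 + ρ_N + 0.60) / 2.600.
ρ_N = 0.8385·2.600 − 0.92 − 0.60 = 0.660.

0.660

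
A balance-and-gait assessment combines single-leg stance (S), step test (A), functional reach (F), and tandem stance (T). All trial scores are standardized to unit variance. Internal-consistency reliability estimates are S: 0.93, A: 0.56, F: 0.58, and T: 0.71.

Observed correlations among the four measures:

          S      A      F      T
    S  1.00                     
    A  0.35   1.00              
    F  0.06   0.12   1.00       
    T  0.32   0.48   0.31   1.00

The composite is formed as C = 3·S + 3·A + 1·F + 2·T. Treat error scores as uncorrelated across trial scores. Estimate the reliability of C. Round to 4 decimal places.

0.8503

Var(C) = 3² + 3² + 1 + 2² + 2·[9·0.35 + 3·0.06 + 6·0.32 + 3·0.12 + 6·0.48 + 2·0.31] = 23 + 18.22 = 41.22.
Under uncorrelated errors the observed covariances equal the true-score covariances, so only the own-variance terms attenuate.
True-score variance = [3²·0.93 + 3²·0.56 + 0.58 + 2²·0.71] + 18.22 = 16.83 + 18.22 = 35.05.
Reliability = 35.05 / 41.22 = 0.8503.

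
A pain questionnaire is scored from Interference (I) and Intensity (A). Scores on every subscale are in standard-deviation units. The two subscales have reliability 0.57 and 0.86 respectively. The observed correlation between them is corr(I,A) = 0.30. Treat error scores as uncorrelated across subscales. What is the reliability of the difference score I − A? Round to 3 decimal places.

0.593

Var(I−A) = 1 + 1 − 2·0.30 = 2 − 0.6 = 1.4.
Under uncorrelated errors the observed covariances equal the true-score covariances, so only the own-variance terms attenuate.
True-score variance = [0.57 + 0.86] − 0.6 = 1.43 − 0.6 = 0.83.
Reliability = 0.83 / 1.4 = 0.593.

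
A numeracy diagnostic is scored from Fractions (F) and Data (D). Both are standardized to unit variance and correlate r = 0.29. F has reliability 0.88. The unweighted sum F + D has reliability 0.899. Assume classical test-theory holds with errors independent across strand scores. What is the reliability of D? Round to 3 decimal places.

0.859

Var(F+D) = 2 + 2·0.29 = 2.580.
True-score variance = ρ_F + ρ_D + 2·0.29, so 0.899 = (0.88 + ρ_D + 0.58) / 2.580.
ρ_D = 0.899·2.580 − 0.88 − 0.58 = 0.859.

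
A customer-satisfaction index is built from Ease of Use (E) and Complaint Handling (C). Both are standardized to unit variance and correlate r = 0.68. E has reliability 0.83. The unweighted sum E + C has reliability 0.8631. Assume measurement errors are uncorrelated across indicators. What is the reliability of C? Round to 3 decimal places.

0.710

Var(E+C) = 2 + 2·0.68 = 3.360.
True-score variance = ρ_E + ρ_C + 2·0.68, so 0.8631 = (0.83 + ρ_C + 1.36) / 3.360.
ρ_C = 0.8631·3.360 − 0.83 − 1.36 = 0.710.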